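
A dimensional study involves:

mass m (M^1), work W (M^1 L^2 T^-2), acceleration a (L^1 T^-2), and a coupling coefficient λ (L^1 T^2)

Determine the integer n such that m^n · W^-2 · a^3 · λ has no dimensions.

Balance the M exponent: (1)·n from m, plus −2·(1) + 3·(0) + (0) = -2 from the rest, must sum to zero.
n − 2 = 0, so n = 2.

2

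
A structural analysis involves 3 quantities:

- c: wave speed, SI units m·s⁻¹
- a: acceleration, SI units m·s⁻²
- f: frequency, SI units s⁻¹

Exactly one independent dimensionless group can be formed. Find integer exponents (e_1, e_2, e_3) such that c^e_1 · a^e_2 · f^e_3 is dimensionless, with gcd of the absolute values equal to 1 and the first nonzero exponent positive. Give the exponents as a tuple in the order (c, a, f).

(1, -1, 1)

L: e_1·(1) + e_2·(1) + e_3·(0) = 0
T: e_1·(-1) + e_2·(-2) + e_3·(-1) = 0
Solving this homogeneous linear system for the smallest-integer solution (first nonzero entry positive) gives (1, -1, 1).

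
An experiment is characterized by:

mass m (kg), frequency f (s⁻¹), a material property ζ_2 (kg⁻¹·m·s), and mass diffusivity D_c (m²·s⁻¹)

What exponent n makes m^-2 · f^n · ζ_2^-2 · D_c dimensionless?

Balance the T exponent: (-1)·n from f, plus −2·(0) − 2·(1) + (-1) = -3 from the rest, must sum to zero.
−n − 3 = 0, so n = -3.

-3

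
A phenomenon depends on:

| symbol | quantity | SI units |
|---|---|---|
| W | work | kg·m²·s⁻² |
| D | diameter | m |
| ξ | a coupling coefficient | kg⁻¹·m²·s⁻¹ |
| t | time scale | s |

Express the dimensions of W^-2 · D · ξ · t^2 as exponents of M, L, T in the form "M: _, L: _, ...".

Collect each base-dimension exponent across the product:
  M: −2·(1) + (0) + (-1) + 2·(0) = -3
  L: −2·(2) + (1) + (2) + 2·(0) = -1
  T: −2·(-2) + (0) + (-1) + 2·(1) = 5
So the dimensions are [M⁻³ L⁻¹ T⁵].

M: -3, L: -1, T: 5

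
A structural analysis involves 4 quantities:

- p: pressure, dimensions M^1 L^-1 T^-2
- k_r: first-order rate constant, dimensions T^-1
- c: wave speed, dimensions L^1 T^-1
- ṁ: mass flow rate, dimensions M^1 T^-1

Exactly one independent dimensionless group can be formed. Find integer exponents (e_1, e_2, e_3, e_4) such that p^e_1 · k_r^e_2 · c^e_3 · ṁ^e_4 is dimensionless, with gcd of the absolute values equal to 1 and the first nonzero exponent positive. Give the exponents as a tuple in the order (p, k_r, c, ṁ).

(1, -2, 1, -1)

M: e_1·(1) + e_2·(0) + e_3·(0) + e_4·(1) = 0
L: e_1·(-1) + e_2·(0) + e_3·(1) + e_4·(0) = 0
T: e_1·(-2) + e_2·(-1) + e_3·(-1) + e_4·(-1) = 0
Solving this homogeneous linear system for the smallest-integer solution (first nonzero entry positive) gives (1, -2, 1, -1).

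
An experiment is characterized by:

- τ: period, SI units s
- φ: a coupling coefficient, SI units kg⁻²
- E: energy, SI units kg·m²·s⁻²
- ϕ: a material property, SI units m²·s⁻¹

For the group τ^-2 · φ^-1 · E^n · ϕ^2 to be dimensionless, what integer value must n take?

Balance the M exponent: (1)·n from E, plus −2·(0) − (-2) + 2·(0) = 2 from the rest, must sum to zero.
n + 2 = 0, so n = -2.

-2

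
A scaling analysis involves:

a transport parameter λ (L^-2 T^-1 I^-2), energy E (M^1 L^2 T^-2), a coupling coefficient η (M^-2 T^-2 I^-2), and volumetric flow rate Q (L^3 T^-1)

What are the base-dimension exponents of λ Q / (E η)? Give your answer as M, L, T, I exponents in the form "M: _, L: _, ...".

Collect each base-dimension exponent across the product:
  M: (0) − (1) − (-2) + (0) = 1
  L: (-2) − (2) − (0) + (3) = -1
  T: (-1) − (-2) − (-2) + (-1) = 2
  I: (-2) − (0) − (-2) + (0) = 0
So the dimensions are [M L⁻¹ T²].

M: 1, L: -1, T: 2, I: 0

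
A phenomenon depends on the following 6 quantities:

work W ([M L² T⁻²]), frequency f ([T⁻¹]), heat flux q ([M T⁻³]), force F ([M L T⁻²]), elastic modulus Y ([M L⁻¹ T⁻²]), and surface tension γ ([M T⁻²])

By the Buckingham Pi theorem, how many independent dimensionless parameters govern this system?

3

There are 6 variables and 3 base dimensions (M, L, T).
The dimension matrix has rank 3.
Independent dimensionless groups: 6 − 3 = 3.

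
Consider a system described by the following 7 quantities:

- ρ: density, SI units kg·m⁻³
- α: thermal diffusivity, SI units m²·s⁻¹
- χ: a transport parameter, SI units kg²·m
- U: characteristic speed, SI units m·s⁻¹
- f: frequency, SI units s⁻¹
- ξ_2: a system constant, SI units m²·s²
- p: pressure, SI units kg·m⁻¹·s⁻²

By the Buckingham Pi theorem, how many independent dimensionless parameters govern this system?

There are 7 variables and 3 base dimensions (M, L, T).
The dimension matrix has rank 3.
Independent dimensionless groups: 7 − 3 = 4.

4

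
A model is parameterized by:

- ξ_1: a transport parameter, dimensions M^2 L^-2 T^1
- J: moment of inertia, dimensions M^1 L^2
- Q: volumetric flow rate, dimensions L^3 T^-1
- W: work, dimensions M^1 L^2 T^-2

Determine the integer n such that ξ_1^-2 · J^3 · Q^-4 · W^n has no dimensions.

1

Balance the M exponent: (1)·n from W, plus −2·(2) + 3·(1) − 4·(0) = -1 from the rest, must sum to zero.
n − 1 = 0, so n = 1.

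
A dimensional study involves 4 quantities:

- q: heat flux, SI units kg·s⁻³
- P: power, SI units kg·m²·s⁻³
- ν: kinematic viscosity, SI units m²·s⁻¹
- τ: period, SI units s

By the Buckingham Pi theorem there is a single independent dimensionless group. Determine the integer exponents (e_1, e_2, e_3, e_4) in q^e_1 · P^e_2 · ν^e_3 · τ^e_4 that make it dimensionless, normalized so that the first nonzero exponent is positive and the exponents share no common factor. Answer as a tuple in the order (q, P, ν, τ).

M: e_1·(1) + e_2·(1) + e_3·(0) + e_4·(0) = 0
L: e_1·(0) + e_2·(2) + e_3·(2) + e_4·(0) = 0
T: e_1·(-3) + e_2·(-3) + e_3·(-1) + e_4·(1) = 0
Solving this homogeneous linear system for the smallest-integer solution (first nonzero entry positive) gives (1, -1, 1, 1).

(1, -1, 1, 1)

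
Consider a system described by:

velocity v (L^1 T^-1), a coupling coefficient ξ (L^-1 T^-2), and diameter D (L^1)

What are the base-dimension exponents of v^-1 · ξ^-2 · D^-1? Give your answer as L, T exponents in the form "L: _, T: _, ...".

Collect each base-dimension exponent across the product:
  L: −(1) − 2·(-1) − (1) = 0
  T: −(-1) − 2·(-2) − (0) = 5
So the dimensions are [T⁵].

L: 0, T: 5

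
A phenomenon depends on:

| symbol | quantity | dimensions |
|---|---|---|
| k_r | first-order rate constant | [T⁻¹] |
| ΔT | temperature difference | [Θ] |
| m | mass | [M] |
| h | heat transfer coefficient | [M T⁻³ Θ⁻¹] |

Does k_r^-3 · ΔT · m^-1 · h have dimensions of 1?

Sum the exponent of each base dimension across the product:
  M: −3·[k_r]_M + [ΔT]_M − [m]_M + [h]_M = −3·(0) + (0) − (1) + (1) = 0
  L: −3·[k_r]_L + [ΔT]_L − [m]_L + [h]_L = −3·(0) + (0) − (0) + (0) = 0
  T: −3·[k_r]_T + [ΔT]_T − [m]_T + [h]_T = −3·(-1) + (0) − (0) + (-3) = 0
  Θ: −3·[k_r]_Θ + [ΔT]_Θ − [m]_Θ + [h]_Θ = −3·(0) + (1) − (0) + (-1) = 0
All base exponents vanish — dimensionless.

yes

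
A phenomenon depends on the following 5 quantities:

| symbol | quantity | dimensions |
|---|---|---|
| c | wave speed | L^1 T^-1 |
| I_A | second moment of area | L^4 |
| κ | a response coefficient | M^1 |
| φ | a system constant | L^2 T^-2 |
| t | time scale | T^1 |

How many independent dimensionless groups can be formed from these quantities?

There are 5 variables and 3 base dimensions (M, L, T).
The dimension matrix has rank 3.
Independent dimensionless groups: 5 − 3 = 2.

2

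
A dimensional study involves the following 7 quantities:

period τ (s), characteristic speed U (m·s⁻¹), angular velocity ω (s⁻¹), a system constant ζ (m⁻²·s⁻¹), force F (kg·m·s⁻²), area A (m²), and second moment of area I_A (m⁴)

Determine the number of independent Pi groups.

4

There are 7 variables and 3 base dimensions (M, L, T).
The dimension matrix has rank 3.
Independent dimensionless groups: 7 − 3 = 4.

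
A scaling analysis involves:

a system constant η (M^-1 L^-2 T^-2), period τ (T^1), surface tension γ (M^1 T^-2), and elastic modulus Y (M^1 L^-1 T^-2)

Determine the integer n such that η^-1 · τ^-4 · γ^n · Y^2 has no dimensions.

-3

Balance the M exponent: (1)·n from γ, plus −(-1) − 4·(0) + 2·(1) = 3 from the rest, must sum to zero.
n + 3 = 0, so n = -3.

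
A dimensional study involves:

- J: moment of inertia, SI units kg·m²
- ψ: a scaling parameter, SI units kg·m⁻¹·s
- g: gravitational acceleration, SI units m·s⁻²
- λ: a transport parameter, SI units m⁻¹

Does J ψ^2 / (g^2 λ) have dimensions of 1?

Sum the exponent of each base dimension across the product:
  M: [J]_M + 2·[ψ]_M − 2·[g]_M − [λ]_M = (1) + 2·(1) − 2·(0) − (0) = 3
  L: [J]_L + 2·[ψ]_L − 2·[g]_L − [λ]_L = (2) + 2·(-1) − 2·(1) − (-1) = -1
  T: [J]_T + 2·[ψ]_T − 2·[g]_T − [λ]_T = (0) + 2·(1) − 2·(-2) − (0) = 6
Net dimensions [M³ L⁻¹ T⁶] ≠ [1] — not dimensionless.

no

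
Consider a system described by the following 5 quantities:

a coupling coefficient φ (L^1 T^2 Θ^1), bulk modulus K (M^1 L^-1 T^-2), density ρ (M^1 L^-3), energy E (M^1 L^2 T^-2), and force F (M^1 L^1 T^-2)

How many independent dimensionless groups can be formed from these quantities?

1

There are 5 variables and 4 base dimensions (M, L, T, Θ).
The dimension matrix has rank 4.
Independent dimensionless groups: 5 − 4 = 1.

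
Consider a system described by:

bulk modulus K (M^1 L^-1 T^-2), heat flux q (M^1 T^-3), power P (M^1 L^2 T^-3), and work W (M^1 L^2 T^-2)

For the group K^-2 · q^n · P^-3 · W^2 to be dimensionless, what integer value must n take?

Balance the M exponent: (1)·n from q, plus −2·(1) − 3·(1) + 2·(1) = -3 from the rest, must sum to zero.
n − 3 = 0, so n = 3.

3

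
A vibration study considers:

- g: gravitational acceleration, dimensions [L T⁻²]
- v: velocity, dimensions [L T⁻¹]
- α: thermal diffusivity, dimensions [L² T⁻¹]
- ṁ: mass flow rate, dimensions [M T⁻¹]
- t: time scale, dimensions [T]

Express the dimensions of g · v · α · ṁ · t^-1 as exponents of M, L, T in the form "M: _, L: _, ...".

M: 1, L: 4, T: -6

Collect each base-dimension exponent across the product:
  M: (0) + (0) + (0) + (1) − (0) = 1
  L: (1) + (1) + (2) + (0) − (0) = 4
  T: (-2) + (-1) + (-1) + (-1) − (1) = -6
So the dimensions are [M L⁴ T⁻⁶].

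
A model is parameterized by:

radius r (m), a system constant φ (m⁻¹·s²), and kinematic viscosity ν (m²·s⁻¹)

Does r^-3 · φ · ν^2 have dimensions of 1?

Sum the exponent of each base dimension across the product:
  L: −3·[r]_L + [φ]_L + 2·[ν]_L = −3·(1) + (-1) + 2·(2) = 0
  T: −3·[r]_T + [φ]_T + 2·[ν]_T = −3·(0) + (2) + 2·(-1) = 0
All base exponents vanish — dimensionless.

yes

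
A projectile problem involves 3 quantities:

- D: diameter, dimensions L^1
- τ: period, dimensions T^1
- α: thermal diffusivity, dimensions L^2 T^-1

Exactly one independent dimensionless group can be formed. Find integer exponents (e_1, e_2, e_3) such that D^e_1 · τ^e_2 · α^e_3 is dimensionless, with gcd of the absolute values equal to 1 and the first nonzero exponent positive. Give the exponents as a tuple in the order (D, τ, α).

(2, -1, -1)

L: e_1·(1) + e_2·(0) + e_3·(2) = 0
T: e_1·(0) + e_2·(1) + e_3·(-1) = 0
Solving this homogeneous linear system for the smallest-integer solution (first nonzero entry positive) gives (2, -1, -1).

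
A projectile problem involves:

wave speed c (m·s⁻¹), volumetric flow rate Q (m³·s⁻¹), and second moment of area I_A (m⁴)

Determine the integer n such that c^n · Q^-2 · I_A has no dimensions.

2

Balance the L exponent: (1)·n from c, plus −2·(3) + (4) = -2 from the rest, must sum to zero.
n − 2 = 0, so n = 2.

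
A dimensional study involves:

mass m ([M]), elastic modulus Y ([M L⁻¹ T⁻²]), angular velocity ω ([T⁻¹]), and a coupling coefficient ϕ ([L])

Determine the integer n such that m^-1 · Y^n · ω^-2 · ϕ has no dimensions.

Balance the M exponent: (1)·n from Y, plus −(1) − 2·(0) + (0) = -1 from the rest, must sum to zero.
n − 1 = 0, so n = 1.

1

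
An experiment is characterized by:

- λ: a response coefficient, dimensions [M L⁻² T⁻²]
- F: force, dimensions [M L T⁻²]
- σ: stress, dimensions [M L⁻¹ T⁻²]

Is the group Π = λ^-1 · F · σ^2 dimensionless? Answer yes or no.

no

Sum the exponent of each base dimension across the product:
  M: −[λ]_M + [F]_M + 2·[σ]_M = −(1) + (1) + 2·(1) = 2
  L: −[λ]_L + [F]_L + 2·[σ]_L = −(-2) + (1) + 2·(-1) = 1
  T: −[λ]_T + [F]_T + 2·[σ]_T = −(-2) + (-2) + 2·(-2) = -4
Net dimensions [M² L T⁻⁴] ≠ [1] — not dimensionless.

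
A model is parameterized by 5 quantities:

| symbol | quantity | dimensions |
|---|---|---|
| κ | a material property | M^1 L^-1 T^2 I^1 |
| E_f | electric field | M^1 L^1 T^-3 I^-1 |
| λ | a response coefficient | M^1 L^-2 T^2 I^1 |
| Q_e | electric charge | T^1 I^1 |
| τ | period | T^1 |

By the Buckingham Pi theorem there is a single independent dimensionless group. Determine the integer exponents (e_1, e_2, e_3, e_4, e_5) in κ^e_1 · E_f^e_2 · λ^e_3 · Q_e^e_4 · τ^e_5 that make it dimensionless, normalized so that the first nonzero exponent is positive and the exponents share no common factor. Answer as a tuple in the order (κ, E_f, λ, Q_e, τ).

(3, -1, -2, -2, -3)

M: e_1·(1) + e_2·(1) + e_3·(1) + e_4·(0) + e_5·(0) = 0
L: e_1·(-1) + e_2·(1) + e_3·(-2) + e_4·(0) + e_5·(0) = 0
T: e_1·(2) + e_2·(-3) + e_3·(2) + e_4·(1) + e_5·(1) = 0
I: e_1·(1) + e_2·(-1) + e_3·(1) + e_4·(1) + e_5·(0) = 0
Solving this homogeneous linear system for the smallest-integer solution (first nonzero entry positive) gives (3, -1, -2, -2, -3).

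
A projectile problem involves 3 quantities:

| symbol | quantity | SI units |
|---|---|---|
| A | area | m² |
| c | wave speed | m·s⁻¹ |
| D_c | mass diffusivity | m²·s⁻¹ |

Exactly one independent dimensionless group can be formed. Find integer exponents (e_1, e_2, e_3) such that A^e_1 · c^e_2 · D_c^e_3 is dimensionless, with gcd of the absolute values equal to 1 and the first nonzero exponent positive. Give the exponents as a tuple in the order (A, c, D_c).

L: e_1·(2) + e_2·(1) + e_3·(2) = 0
T: e_1·(0) + e_2·(-1) + e_3·(-1) = 0
Solving this homogeneous linear system for the smallest-integer solution (first nonzero entry positive) gives (1, 2, -2).

(1, 2, -2)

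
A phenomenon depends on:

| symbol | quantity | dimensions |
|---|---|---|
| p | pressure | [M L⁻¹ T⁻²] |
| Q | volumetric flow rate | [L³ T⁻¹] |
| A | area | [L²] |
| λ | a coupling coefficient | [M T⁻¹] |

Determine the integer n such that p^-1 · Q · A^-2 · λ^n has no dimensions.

Balance the M exponent: (1)·n from λ, plus −(1) + (0) − 2·(0) = -1 from the rest, must sum to zero.
n − 1 = 0, so n = 1.

1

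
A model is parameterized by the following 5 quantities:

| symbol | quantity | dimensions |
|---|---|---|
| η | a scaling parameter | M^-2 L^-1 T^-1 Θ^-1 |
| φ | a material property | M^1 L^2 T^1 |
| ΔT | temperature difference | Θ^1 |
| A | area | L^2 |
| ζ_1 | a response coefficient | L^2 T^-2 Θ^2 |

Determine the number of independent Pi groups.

1

There are 5 variables and 4 base dimensions (M, L, T, Θ).
The dimension matrix has rank 4.
Independent dimensionless groups: 5 − 4 = 1.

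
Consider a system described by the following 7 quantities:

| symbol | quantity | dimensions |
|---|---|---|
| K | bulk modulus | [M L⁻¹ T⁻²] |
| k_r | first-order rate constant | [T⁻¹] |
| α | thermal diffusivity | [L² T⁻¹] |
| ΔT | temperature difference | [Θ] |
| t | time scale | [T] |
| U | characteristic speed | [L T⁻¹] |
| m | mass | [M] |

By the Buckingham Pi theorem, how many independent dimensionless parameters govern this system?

3

There are 7 variables and 4 base dimensions (M, L, T, Θ).
The dimension matrix has rank 4.
Independent dimensionless groups: 7 − 4 = 3.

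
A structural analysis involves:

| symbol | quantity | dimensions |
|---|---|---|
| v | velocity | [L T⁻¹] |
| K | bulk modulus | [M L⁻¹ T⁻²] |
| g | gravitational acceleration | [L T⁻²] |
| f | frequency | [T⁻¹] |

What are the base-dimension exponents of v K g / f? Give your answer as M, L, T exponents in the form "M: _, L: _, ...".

Collect each base-dimension exponent across the product:
  M: (0) + (1) + (0) − (0) = 1
  L: (1) + (-1) + (1) − (0) = 1
  T: (-1) + (-2) + (-2) − (-1) = -4
So the dimensions are [M L T⁻⁴].

M: 1, L: 1, T: -4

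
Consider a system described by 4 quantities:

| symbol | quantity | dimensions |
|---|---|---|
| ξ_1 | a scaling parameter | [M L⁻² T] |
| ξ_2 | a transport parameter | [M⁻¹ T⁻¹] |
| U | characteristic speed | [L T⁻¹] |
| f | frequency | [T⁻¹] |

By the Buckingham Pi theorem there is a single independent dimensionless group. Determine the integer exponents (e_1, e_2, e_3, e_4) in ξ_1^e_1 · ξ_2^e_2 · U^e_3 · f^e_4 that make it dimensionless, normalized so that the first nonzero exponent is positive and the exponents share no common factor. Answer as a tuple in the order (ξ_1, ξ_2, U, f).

(1, 1, 2, -2)

M: e_1·(1) + e_2·(-1) + e_3·(0) + e_4·(0) = 0
L: e_1·(-2) + e_2·(0) + e_3·(1) + e_4·(0) = 0
T: e_1·(1) + e_2·(-1) + e_3·(-1) + e_4·(-1) = 0
Solving this homogeneous linear system for the smallest-integer solution (first nonzero entry positive) gives (1, 1, 2, -2).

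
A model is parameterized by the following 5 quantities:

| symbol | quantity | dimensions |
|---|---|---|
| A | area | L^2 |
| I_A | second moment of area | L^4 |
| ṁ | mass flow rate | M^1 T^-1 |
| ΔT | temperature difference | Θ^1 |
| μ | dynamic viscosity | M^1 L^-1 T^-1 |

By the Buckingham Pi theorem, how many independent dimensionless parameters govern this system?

There are 5 variables and 4 base dimensions (M, L, T, Θ).
The dimension matrix has rank 3 (less than 4: the dimension vectors are linearly dependent).
Independent dimensionless groups: 5 − 3 = 2.

2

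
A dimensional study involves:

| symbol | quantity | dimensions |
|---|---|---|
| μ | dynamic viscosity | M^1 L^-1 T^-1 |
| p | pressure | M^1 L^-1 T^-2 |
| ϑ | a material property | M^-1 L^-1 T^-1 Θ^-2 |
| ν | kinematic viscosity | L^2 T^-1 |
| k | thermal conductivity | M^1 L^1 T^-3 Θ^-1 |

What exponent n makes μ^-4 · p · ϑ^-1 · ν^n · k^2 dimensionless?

-3

Balance the L exponent: (2)·n from ν, plus −4·(-1) + (-1) − (-1) + 2·(1) = 6 from the rest, must sum to zero.
2n + 6 = 0, so n = -3.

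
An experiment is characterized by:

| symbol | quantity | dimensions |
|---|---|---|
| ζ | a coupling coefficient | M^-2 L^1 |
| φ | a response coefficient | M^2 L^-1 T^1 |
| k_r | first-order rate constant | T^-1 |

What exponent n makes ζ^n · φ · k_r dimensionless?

1

Balance the M exponent: (-2)·n from ζ, plus (2) + (0) = 2 from the rest, must sum to zero.
-2n + 2 = 0, so n = 1.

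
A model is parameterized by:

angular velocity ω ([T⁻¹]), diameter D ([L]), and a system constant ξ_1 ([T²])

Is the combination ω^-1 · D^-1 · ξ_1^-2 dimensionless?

Sum the exponent of each base dimension across the product:
  L: −[ω]_L − [D]_L − 2·[ξ_1]_L = −(0) − (1) − 2·(0) = -1
  T: −[ω]_T − [D]_T − 2·[ξ_1]_T = −(-1) − (0) − 2·(2) = -3
Net dimensions [L⁻¹ T⁻³] ≠ [1] — not dimensionless.

no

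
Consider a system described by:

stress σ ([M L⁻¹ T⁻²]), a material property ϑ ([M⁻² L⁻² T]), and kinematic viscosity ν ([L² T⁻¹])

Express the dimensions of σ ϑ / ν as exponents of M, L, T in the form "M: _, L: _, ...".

Collect each base-dimension exponent across the product:
  M: (1) + (-2) − (0) = -1
  L: (-1) + (-2) − (2) = -5
  T: (-2) + (1) − (-1) = 0
So the dimensions are [M⁻¹ L⁻⁵].

M: -1, L: -5, T: 0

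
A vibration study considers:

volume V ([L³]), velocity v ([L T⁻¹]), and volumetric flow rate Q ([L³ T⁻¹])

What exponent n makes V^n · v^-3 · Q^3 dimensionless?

-2

Balance the L exponent: (3)·n from V, plus −3·(1) + 3·(3) = 6 from the rest, must sum to zero.
3n + 6 = 0, so n = -2.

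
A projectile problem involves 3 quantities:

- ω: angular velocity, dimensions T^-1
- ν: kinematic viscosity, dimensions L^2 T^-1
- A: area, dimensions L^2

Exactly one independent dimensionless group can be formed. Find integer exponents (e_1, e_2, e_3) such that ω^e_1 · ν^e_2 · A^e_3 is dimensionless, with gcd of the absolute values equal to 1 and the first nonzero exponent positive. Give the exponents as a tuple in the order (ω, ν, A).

L: e_1·(0) + e_2·(2) + e_3·(2) = 0
T: e_1·(-1) + e_2·(-1) + e_3·(0) = 0
Solving this homogeneous linear system for the smallest-integer solution (first nonzero entry positive) gives (1, -1, 1).

(1, -1, 1)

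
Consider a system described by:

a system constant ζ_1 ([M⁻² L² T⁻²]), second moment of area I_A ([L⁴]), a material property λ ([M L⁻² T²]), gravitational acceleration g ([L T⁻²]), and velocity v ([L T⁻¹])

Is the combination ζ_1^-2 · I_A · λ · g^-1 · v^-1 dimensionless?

no

Sum the exponent of each base dimension across the product:
  M: −2·[ζ_1]_M + [I_A]_M + [λ]_M − [g]_M − [v]_M = −2·(-2) + (0) + (1) − (0) − (0) = 5
  L: −2·[ζ_1]_L + [I_A]_L + [λ]_L − [g]_L − [v]_L = −2·(2) + (4) + (-2) − (1) − (1) = -4
  T: −2·[ζ_1]_T + [I_A]_T + [λ]_T − [g]_T − [v]_T = −2·(-2) + (0) + (2) − (-2) − (-1) = 9
Net dimensions [M⁵ L⁻⁴ T⁹] ≠ [1] — not dimensionless.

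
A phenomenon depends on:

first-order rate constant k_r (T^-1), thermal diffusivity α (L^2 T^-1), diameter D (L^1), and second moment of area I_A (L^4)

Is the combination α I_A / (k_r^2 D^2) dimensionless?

no

Sum the exponent of each base dimension across the product:
  L: −2·[k_r]_L + [α]_L − 2·[D]_L + [I_A]_L = −2·(0) + (2) − 2·(1) + (4) = 4
  T: −2·[k_r]_T + [α]_T − 2·[D]_T + [I_A]_T = −2·(-1) + (-1) − 2·(0) + (0) = 1
Net dimensions [L⁴ T] ≠ [1] — not dimensionless.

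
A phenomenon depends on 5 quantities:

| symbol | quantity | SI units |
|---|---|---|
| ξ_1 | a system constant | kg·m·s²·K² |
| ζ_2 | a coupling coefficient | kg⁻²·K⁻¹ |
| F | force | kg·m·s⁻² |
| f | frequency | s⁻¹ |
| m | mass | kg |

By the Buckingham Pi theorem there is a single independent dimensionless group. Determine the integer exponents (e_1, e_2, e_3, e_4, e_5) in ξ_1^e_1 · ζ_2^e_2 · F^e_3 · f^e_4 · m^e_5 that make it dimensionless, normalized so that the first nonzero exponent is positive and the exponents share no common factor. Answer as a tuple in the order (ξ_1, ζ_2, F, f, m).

M: e_1·(1) + e_2·(-2) + e_3·(1) + e_4·(0) + e_5·(1) = 0
L: e_1·(1) + e_2·(0) + e_3·(1) + e_4·(0) + e_5·(0) = 0
T: e_1·(2) + e_2·(0) + e_3·(-2) + e_4·(-1) + e_5·(0) = 0
Θ: e_1·(2) + e_2·(-1) + e_3·(0) + e_4·(0) + e_5·(0) = 0
Solving this homogeneous linear system for the smallest-integer solution (first nonzero entry positive) gives (1, 2, -1, 4, 4).

(1, 2, -1, 4, 4)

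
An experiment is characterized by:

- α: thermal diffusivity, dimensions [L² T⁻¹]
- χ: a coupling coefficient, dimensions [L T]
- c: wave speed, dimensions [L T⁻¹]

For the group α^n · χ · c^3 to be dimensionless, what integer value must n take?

Balance the L exponent: (2)·n from α, plus (1) + 3·(1) = 4 from the rest, must sum to zero.
2n + 4 = 0, so n = -2.

-2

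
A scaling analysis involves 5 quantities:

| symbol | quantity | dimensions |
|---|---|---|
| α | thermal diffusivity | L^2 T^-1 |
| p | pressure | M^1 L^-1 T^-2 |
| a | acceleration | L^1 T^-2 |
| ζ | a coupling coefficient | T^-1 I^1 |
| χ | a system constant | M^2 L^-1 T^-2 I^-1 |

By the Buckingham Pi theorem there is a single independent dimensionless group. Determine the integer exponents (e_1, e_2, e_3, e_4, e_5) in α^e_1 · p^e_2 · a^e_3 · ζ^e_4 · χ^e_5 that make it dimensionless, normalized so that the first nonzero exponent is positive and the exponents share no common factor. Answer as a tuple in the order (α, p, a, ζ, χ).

(1, 2, -1, -1, -1)

M: e_1·(0) + e_2·(1) + e_3·(0) + e_4·(0) + e_5·(2) = 0
L: e_1·(2) + e_2·(-1) + e_3·(1) + e_4·(0) + e_5·(-1) = 0
T: e_1·(-1) + e_2·(-2) + e_3·(-2) + e_4·(-1) + e_5·(-2) = 0
I: e_1·(0) + e_2·(0) + e_3·(0) + e_4·(1) + e_5·(-1) = 0
Solving this homogeneous linear system for the smallest-integer solution (first nonzero entry positive) gives (1, 2, -1, -1, -1).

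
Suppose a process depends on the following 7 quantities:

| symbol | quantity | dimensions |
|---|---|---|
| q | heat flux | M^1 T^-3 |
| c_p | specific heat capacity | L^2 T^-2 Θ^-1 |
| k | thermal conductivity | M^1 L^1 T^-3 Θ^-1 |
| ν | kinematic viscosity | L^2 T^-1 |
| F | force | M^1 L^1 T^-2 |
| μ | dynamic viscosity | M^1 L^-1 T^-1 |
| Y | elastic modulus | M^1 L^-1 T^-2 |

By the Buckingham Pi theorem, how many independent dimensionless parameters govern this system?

There are 7 variables and 4 base dimensions (M, L, T, Θ).
The dimension matrix has rank 4.
Independent dimensionless groups: 7 − 4 = 3.

3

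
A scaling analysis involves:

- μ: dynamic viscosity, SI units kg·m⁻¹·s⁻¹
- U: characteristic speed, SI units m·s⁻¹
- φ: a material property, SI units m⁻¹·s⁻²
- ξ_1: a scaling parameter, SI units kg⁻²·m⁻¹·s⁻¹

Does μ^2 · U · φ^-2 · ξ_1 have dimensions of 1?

Sum the exponent of each base dimension across the product:
  M: 2·[μ]_M + [U]_M − 2·[φ]_M + [ξ_1]_M = 2·(1) + (0) − 2·(0) + (-2) = 0
  L: 2·[μ]_L + [U]_L − 2·[φ]_L + [ξ_1]_L = 2·(-1) + (1) − 2·(-1) + (-1) = 0
  T: 2·[μ]_T + [U]_T − 2·[φ]_T + [ξ_1]_T = 2·(-1) + (-1) − 2·(-2) + (-1) = 0
All base exponents vanish — dimensionless.

yes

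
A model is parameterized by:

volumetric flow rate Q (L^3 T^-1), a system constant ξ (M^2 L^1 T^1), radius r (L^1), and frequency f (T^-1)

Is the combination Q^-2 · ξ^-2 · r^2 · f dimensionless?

no

Sum the exponent of each base dimension across the product:
  M: −2·[Q]_M − 2·[ξ]_M + 2·[r]_M + [f]_M = −2·(0) − 2·(2) + 2·(0) + (0) = -4
  L: −2·[Q]_L − 2·[ξ]_L + 2·[r]_L + [f]_L = −2·(3) − 2·(1) + 2·(1) + (0) = -6
  T: −2·[Q]_T − 2·[ξ]_T + 2·[r]_T + [f]_T = −2·(-1) − 2·(1) + 2·(0) + (-1) = -1
Net dimensions [M⁻⁴ L⁻⁶ T⁻¹] ≠ [1] — not dimensionless.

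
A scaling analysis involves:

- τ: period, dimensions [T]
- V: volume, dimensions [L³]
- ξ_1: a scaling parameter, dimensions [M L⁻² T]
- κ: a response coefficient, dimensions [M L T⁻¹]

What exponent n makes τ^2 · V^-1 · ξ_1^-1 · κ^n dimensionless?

Balance the M exponent: (1)·n from κ, plus 2·(0) − (0) − (1) = -1 from the rest, must sum to zero.
n − 1 = 0, so n = 1.

1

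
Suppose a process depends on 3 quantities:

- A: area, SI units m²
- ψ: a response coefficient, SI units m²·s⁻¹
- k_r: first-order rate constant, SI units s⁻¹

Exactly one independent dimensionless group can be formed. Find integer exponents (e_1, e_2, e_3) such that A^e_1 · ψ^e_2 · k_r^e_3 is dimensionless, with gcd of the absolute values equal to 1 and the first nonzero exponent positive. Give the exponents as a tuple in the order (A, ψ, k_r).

L: e_1·(2) + e_2·(2) + e_3·(0) = 0
T: e_1·(0) + e_2·(-1) + e_3·(-1) = 0
Solving this homogeneous linear system for the smallest-integer solution (first nonzero entry positive) gives (1, -1, 1).

(1, -1, 1)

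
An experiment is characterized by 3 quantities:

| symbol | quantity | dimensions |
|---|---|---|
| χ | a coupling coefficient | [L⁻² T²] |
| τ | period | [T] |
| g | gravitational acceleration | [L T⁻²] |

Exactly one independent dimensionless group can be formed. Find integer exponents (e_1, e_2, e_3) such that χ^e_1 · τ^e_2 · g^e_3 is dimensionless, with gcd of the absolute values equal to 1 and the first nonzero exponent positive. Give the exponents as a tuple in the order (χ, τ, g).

(1, 2, 2)

L: e_1·(-2) + e_2·(0) + e_3·(1) = 0
T: e_1·(2) + e_2·(1) + e_3·(-2) = 0
Solving this homogeneous linear system for the smallest-integer solution (first nonzero entry positive) gives (1, 2, 2).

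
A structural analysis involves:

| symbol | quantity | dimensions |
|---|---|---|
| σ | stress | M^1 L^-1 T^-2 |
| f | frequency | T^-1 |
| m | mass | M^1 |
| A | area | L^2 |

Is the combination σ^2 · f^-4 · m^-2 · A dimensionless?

yes

Sum the exponent of each base dimension across the product:
  M: 2·[σ]_M − 4·[f]_M − 2·[m]_M + [A]_M = 2·(1) − 4·(0) − 2·(1) + (0) = 0
  L: 2·[σ]_L − 4·[f]_L − 2·[m]_L + [A]_L = 2·(-1) − 4·(0) − 2·(0) + (2) = 0
  T: 2·[σ]_T − 4·[f]_T − 2·[m]_T + [A]_T = 2·(-2) − 4·(-1) − 2·(0) + (0) = 0
All base exponents vanish — dimensionless.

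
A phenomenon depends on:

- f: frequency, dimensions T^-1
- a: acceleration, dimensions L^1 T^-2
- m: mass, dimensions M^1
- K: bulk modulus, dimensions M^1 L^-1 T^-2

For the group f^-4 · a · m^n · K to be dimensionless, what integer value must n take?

Balance the M exponent: (1)·n from m, plus −4·(0) + (0) + (1) = 1 from the rest, must sum to zero.
n + 1 = 0, so n = -1.

-1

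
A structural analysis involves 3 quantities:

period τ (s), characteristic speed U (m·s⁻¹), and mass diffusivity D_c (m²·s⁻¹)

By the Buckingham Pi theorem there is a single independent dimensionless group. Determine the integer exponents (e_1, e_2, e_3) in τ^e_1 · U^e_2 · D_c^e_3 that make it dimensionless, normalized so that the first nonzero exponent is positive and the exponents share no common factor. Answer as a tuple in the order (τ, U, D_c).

(1, 2, -1)

L: e_1·(0) + e_2·(1) + e_3·(2) = 0
T: e_1·(1) + e_2·(-1) + e_3·(-1) = 0
Solving this homogeneous linear system for the smallest-integer solution (first nonzero entry positive) gives (1, 2, -1).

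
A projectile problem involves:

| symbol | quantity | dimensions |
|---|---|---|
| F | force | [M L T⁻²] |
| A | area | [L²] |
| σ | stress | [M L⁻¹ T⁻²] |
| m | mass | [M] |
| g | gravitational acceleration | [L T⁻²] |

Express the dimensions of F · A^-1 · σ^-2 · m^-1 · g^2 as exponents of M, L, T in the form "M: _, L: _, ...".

M: -2, L: 3, T: -2

Collect each base-dimension exponent across the product:
  M: (1) − (0) − 2·(1) − (1) + 2·(0) = -2
  L: (1) − (2) − 2·(-1) − (0) + 2·(1) = 3
  T: (-2) − (0) − 2·(-2) − (0) + 2·(-2) = -2
So the dimensions are [M⁻² L³ T⁻²].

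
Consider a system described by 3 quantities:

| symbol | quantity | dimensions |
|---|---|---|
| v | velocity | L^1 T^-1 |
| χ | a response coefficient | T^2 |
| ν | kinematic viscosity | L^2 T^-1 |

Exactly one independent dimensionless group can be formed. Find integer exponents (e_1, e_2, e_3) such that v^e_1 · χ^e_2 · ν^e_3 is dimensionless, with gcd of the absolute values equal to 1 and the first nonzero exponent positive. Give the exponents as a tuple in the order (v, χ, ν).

(4, 1, -2)

L: e_1·(1) + e_2·(0) + e_3·(2) = 0
T: e_1·(-1) + e_2·(2) + e_3·(-1) = 0
Solving this homogeneous linear system for the smallest-integer solution (first nonzero entry positive) gives (4, 1, -2).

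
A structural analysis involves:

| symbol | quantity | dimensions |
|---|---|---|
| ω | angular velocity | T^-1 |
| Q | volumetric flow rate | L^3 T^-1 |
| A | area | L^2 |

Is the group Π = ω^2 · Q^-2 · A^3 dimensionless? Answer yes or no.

Sum the exponent of each base dimension across the product:
  L: 2·[ω]_L − 2·[Q]_L + 3·[A]_L = 2·(0) − 2·(3) + 3·(2) = 0
  T: 2·[ω]_T − 2·[Q]_T + 3·[A]_T = 2·(-1) − 2·(-1) + 3·(0) = 0
All base exponents vanish — dimensionless.

yes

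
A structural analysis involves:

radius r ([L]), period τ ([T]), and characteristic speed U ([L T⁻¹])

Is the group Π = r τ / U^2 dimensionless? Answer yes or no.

no

Sum the exponent of each base dimension across the product:
  L: [r]_L + [τ]_L − 2·[U]_L = (1) + (0) − 2·(1) = -1
  T: [r]_T + [τ]_T − 2·[U]_T = (0) + (1) − 2·(-1) = 3
Net dimensions [L⁻¹ T³] ≠ [1] — not dimensionless.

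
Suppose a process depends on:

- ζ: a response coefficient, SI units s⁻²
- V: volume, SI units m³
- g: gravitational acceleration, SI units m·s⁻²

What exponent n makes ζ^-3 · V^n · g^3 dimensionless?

Balance the L exponent: (3)·n from V, plus −3·(0) + 3·(1) = 3 from the rest, must sum to zero.
3n + 3 = 0, so n = -1.

-1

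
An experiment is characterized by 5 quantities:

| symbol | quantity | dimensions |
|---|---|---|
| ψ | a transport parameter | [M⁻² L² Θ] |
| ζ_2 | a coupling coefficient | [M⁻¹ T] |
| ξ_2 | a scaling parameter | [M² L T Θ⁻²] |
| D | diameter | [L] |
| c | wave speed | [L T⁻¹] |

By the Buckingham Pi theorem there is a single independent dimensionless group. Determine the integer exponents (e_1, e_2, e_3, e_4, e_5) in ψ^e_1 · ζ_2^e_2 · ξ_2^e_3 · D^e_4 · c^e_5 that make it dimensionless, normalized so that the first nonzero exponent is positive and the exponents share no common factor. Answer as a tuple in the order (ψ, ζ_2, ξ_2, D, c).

(2, -2, 1, -4, -1)

M: e_1·(-2) + e_2·(-1) + e_3·(2) + e_4·(0) + e_5·(0) = 0
L: e_1·(2) + e_2·(0) + e_3·(1) + e_4·(1) + e_5·(1) = 0
T: e_1·(0) + e_2·(1) + e_3·(1) + e_4·(0) + e_5·(-1) = 0
Θ: e_1·(1) + e_2·(0) + e_3·(-2) + e_4·(0) + e_5·(0) = 0
Solving this homogeneous linear system for the smallest-integer solution (first nonzero entry positive) gives (2, -2, 1, -4, -1).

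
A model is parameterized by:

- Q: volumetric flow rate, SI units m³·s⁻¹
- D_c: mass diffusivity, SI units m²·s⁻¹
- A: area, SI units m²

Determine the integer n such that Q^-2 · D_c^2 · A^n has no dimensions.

Balance the L exponent: (2)·n from A, plus −2·(3) + 2·(2) = -2 from the rest, must sum to zero.
2n − 2 = 0, so n = 1.

1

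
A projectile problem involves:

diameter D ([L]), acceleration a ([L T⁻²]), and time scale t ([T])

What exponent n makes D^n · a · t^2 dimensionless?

-1

Balance the L exponent: (1)·n from D, plus (1) + 2·(0) = 1 from the rest, must sum to zero.
n + 1 = 0, so n = -1.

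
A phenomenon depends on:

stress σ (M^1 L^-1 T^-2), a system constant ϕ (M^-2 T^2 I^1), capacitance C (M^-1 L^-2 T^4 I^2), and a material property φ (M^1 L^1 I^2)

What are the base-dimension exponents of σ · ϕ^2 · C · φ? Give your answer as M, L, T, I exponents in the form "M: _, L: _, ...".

Collect each base-dimension exponent across the product:
  M: (1) + 2·(-2) + (-1) + (1) = -3
  L: (-1) + 2·(0) + (-2) + (1) = -2
  T: (-2) + 2·(2) + (4) + (0) = 6
  I: (0) + 2·(1) + (2) + (2) = 6
So the dimensions are [M⁻³ L⁻² T⁶ I⁶].

M: -3, L: -2, T: 6, I: 6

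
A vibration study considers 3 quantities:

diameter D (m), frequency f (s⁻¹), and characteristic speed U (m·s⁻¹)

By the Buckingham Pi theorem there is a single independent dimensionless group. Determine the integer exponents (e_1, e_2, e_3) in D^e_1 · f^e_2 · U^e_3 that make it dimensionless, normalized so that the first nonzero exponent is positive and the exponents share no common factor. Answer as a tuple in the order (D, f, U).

L: e_1·(1) + e_2·(0) + e_3·(1) = 0
T: e_1·(0) + e_2·(-1) + e_3·(-1) = 0
Solving this homogeneous linear system for the smallest-integer solution (first nonzero entry positive) gives (1, 1, -1).

(1, 1, -1)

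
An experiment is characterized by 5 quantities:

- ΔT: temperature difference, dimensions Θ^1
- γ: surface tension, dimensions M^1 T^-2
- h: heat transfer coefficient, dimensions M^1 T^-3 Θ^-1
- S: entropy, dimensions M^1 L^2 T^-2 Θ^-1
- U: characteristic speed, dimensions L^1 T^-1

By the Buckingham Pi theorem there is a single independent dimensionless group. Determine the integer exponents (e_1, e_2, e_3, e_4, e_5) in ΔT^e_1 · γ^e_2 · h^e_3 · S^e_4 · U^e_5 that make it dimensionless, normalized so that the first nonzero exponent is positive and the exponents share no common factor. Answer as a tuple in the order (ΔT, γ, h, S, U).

M: e_1·(0) + e_2·(1) + e_3·(1) + e_4·(1) + e_5·(0) = 0
L: e_1·(0) + e_2·(0) + e_3·(0) + e_4·(2) + e_5·(1) = 0
T: e_1·(0) + e_2·(-2) + e_3·(-3) + e_4·(-2) + e_5·(-1) = 0
Θ: e_1·(1) + e_2·(0) + e_3·(-1) + e_4·(-1) + e_5·(0) = 0
Solving this homogeneous linear system for the smallest-integer solution (first nonzero entry positive) gives (3, -3, 2, 1, -2).

(3, -3, 2, 1, -2)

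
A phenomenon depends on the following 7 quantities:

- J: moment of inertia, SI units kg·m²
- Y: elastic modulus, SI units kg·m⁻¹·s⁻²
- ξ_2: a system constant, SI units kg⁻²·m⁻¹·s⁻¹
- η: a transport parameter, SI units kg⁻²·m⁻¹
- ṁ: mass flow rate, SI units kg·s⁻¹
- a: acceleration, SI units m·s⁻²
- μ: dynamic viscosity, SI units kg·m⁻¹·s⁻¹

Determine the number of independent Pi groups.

There are 7 variables and 3 base dimensions (M, L, T).
The dimension matrix has rank 3.
Independent dimensionless groups: 7 − 3 = 4.

4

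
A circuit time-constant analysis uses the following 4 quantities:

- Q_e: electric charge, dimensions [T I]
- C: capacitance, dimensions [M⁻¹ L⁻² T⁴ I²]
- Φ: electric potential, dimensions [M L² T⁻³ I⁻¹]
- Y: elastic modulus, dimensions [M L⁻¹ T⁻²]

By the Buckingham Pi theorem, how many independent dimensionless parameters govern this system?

1

There are 4 variables and 4 base dimensions (M, L, T, I).
The dimension matrix has rank 3 (less than 4: the dimension vectors are linearly dependent).
Independent dimensionless groups: 4 − 3 = 1.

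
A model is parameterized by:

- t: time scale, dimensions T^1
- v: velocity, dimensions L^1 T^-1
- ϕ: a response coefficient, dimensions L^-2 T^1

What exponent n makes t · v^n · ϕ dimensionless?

2

Balance the L exponent: (1)·n from v, plus (0) + (-2) = -2 from the rest, must sum to zero.
n − 2 = 0, so n = 2.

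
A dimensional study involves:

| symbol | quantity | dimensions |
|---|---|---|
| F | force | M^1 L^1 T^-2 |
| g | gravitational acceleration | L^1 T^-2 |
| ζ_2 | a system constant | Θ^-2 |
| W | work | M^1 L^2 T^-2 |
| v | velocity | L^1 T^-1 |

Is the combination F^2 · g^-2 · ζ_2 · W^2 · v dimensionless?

Sum the exponent of each base dimension across the product:
  M: 2·[F]_M − 2·[g]_M + [ζ_2]_M + 2·[W]_M + [v]_M = 2·(1) − 2·(0) + (0) + 2·(1) + (0) = 4
  L: 2·[F]_L − 2·[g]_L + [ζ_2]_L + 2·[W]_L + [v]_L = 2·(1) − 2·(1) + (0) + 2·(2) + (1) = 5
  T: 2·[F]_T − 2·[g]_T + [ζ_2]_T + 2·[W]_T + [v]_T = 2·(-2) − 2·(-2) + (0) + 2·(-2) + (-1) = -5
  Θ: 2·[F]_Θ − 2·[g]_Θ + [ζ_2]_Θ + 2·[W]_Θ + [v]_Θ = 2·(0) − 2·(0) + (-2) + 2·(0) + (0) = -2
Net dimensions [M⁴ L⁵ T⁻⁵ Θ⁻²] ≠ [1] — not dimensionless.

no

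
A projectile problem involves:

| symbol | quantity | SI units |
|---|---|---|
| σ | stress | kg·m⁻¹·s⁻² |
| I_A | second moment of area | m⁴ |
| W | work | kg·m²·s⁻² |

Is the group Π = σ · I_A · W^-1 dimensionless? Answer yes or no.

Sum the exponent of each base dimension across the product:
  M: [σ]_M + [I_A]_M − [W]_M = (1) + (0) − (1) = 0
  L: [σ]_L + [I_A]_L − [W]_L = (-1) + (4) − (2) = 1
  T: [σ]_T + [I_A]_T − [W]_T = (-2) + (0) − (-2) = 0
Net dimensions [L] ≠ [1] — not dimensionless.

no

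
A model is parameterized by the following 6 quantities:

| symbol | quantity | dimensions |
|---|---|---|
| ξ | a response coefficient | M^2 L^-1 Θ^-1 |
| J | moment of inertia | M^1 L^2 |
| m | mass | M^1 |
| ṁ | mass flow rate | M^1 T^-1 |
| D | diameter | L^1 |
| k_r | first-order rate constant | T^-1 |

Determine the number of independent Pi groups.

There are 6 variables and 4 base dimensions (M, L, T, Θ).
The dimension matrix has rank 4.
Independent dimensionless groups: 6 − 4 = 2.

2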